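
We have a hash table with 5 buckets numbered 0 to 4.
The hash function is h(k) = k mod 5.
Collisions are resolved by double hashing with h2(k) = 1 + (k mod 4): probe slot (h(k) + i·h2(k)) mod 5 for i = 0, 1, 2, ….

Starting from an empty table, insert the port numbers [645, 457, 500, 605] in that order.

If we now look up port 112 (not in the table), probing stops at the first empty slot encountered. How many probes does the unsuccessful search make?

645: h=0 → slot 0
457: h=2 → slot 2
500: h=0, h2=1, probe 0,1 → slot 1
605: h=0, h2=2, probe 0,2,4 → slot 4
Table: [645, 500, 457, ∅, 605]
Lookup 112: h=2, h2=1, probe 2,3 → slot 3 empty, not found.

2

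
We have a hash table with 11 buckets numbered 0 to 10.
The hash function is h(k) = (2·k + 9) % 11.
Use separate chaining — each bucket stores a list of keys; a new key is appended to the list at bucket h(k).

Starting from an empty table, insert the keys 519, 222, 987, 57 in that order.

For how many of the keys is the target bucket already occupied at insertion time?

2

519 → bucket 2
222 → bucket 2 (collision)
987 → bucket 3
57 → bucket 2 (collision)
Final buckets:
0: .
1: .
2: 519 -> 222 -> 57
3: 987
4: .
5: .
6: .
7: .
8: .
9: .
10: .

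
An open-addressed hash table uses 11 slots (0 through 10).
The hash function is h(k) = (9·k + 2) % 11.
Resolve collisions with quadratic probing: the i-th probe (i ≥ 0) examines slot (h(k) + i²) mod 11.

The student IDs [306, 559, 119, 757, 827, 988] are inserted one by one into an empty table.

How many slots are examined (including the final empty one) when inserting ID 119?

Insert 306: h=6, slot 6 empty -> index 6.
Insert 559: h=6, slot 6 occupied -> index 7.
Insert 119: h=6, slots 6,7 occupied -> index 10.
Insert 757: h=6, slots 6,7,10 occupied -> index 4.
Insert 827: h=9, slot 9 empty -> index 9.
Insert 988: h=6, slots 6,7,10,4 occupied -> index 0.
Table: [988, _, _, _, 757, _, 306, 559, _, 827, 119]

3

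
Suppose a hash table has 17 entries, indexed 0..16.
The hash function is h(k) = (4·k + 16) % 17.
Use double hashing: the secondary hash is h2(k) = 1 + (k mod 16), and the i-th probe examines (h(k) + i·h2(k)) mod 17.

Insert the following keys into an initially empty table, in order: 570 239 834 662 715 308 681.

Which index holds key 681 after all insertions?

13

570: h=1 -> slot 1
239: h=3 -> slot 3
834: h=3, h2=3, probe 3,6 -> slot 6
662: h=12 -> slot 12
715: h=3, h2=12, probe 3,15 -> slot 15
308: h=7 -> slot 7
681: h=3, h2=10, probe 3,13 -> slot 13
Table: [—, 570, —, 239, —, —, 834, 308, —, —, —, —, 662, 681, —, 715, —]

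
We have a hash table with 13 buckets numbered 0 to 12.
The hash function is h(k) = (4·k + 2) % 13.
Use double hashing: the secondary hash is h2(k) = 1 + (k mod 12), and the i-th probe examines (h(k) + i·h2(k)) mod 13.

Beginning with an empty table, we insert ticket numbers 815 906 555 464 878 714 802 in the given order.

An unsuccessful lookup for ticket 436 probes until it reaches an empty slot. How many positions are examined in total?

2

815: h=12 → slot 12
906: h=12, h2=7, probe 12,6 → slot 6
555: h=12, h2=4, probe 12,3 → slot 3
464: h=12, h2=9, probe 12,8 → slot 8
878: h=4 → slot 4
714: h=11 → slot 11
802: h=12, h2=11, probe 12,10 → slot 10
Table: [., ., ., 555, 878, ., 906, ., 464, ., 802, 714, 815]
Lookup 436: h=4, h2=5, probe 4,9 → slot 9 empty, not found.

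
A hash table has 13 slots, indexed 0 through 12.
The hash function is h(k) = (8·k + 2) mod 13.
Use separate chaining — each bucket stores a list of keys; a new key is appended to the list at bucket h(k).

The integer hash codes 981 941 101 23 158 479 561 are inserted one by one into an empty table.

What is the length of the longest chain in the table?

2

981 → bucket 11
941 → bucket 3
101 → bucket 4
23 → bucket 4 (collision)
158 → bucket 5
479 → bucket 12
561 → bucket 5 (collision)
Final buckets:
0: —
1: —
2: —
3: 941
4: 101 -> 23
5: 158 -> 561
6: —
7: —
8: —
9: —
10: —
11: 981
12: 479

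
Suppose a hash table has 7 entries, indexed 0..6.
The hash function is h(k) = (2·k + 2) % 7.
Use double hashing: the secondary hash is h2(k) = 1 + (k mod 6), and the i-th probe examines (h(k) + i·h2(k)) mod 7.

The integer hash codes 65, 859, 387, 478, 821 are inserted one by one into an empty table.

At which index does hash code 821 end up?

65: h=6 => slot 6
859: h=5 => slot 5
387: h=6, h2=4, probe 6,3 => slot 3
478: h=6, h2=5, probe 6,4 => slot 4
821: h=6, h2=6, probe 6,5,4,3,2 => slot 2
Table: [-, -, 821, 387, 478, 859, 65]

2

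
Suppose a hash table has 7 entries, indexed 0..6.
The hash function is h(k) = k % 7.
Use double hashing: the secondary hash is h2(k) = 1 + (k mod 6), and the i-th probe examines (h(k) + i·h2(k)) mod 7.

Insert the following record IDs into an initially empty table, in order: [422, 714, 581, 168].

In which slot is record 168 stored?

1

Insert 422: h=2, slot 2 empty -> index 2.
Insert 714: h=0, slot 0 empty -> index 0.
Insert 581: h=0, h2=6, slot 0 occupied -> index 6.
Insert 168: h=0, h2=1, slot 0 occupied -> index 1.
Table: [714, 168, 422, -, -, -, 581]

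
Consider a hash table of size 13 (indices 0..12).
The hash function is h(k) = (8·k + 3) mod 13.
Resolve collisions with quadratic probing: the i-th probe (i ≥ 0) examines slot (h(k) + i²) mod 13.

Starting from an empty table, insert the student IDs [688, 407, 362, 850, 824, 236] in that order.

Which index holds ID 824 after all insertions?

5

Insert 688: h=8, slot 8 empty -> index 8.
Insert 407: h=9, slot 9 empty -> index 9.
Insert 362: h=0, slot 0 empty -> index 0.
Insert 850: h=4, slot 4 empty -> index 4.
Insert 824: h=4, slot 4 occupied -> index 5.
Insert 236: h=6, slot 6 empty -> index 6.
Table: [362, —, —, —, 850, 824, 236, —, 688, 407, —, —, —]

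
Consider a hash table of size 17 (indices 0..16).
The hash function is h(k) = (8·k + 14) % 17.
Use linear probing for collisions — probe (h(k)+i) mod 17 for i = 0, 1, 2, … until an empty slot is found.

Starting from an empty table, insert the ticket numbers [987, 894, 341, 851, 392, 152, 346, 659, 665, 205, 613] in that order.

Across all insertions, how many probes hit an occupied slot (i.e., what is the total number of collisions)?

987 hashes to 5; slot 5 is free -> place at 5.
894 hashes to 9; slot 9 is free -> place at 9.
341 hashes to 5; 5 taken -> place at 6.
851 hashes to 5; 5,6 taken -> place at 7.
392 hashes to 5; 5,6,7 taken -> place at 8.
152 hashes to 6; 6,7,8,9 taken -> place at 10.
346 hashes to 11; slot 11 is free -> place at 11.
659 hashes to 16; slot 16 is free -> place at 16.
665 hashes to 13; slot 13 is free -> place at 13.
205 hashes to 5; 5,6,7,8,9,10,11 taken -> place at 12.
613 hashes to 5; 5,6,7,8,9,10,11,12,13 taken -> place at 14.
Table: [_, _, _, _, _, 987, 341, 851, 392, 894, 152, 346, 205, 665, 613, _, 659]

26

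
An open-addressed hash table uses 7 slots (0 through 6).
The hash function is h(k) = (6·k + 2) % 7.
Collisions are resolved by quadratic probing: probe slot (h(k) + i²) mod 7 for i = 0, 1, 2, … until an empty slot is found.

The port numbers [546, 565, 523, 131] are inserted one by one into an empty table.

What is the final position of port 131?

546: h=2 -> slot 2
565: h=4 -> slot 4
523: h=4, probe 4,5 -> slot 5
131: h=4, probe 4,5,1 -> slot 1
Table: [_, 131, 546, _, 565, 523, _]

1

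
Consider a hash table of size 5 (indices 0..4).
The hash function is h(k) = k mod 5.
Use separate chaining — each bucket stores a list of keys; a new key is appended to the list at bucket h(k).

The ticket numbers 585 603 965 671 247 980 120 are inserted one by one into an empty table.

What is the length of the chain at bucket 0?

Insert 585: h=0, bucket 0 empty -> new chain.
Insert 603: h=3, bucket 3 empty -> new chain.
Insert 965: h=0, bucket 0 nonempty -> append to chain.
Insert 671: h=1, bucket 1 empty -> new chain.
Insert 247: h=2, bucket 2 empty -> new chain.
Insert 980: h=0, bucket 0 nonempty -> append to chain.
Insert 120: h=0, bucket 0 nonempty -> append to chain.
Final buckets:
0: 585 -> 965 -> 980 -> 120
1: 671
2: 247
3: 603
4: .

4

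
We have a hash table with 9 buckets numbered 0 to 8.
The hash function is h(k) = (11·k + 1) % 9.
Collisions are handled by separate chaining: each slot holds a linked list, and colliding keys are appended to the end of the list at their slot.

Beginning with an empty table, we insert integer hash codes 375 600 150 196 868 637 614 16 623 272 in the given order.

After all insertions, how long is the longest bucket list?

375 → bucket 4
600 → bucket 4 (collision)
150 → bucket 4 (collision)
196 → bucket 6
868 → bucket 0
637 → bucket 6 (collision)
614 → bucket 5
16 → bucket 6 (collision)
623 → bucket 5 (collision)
272 → bucket 5 (collision)
Final buckets:
0: 868
1: _
2: _
3: _
4: 375 -> 600 -> 150
5: 614 -> 623 -> 272
6: 196 -> 637 -> 16
7: _
8: _

3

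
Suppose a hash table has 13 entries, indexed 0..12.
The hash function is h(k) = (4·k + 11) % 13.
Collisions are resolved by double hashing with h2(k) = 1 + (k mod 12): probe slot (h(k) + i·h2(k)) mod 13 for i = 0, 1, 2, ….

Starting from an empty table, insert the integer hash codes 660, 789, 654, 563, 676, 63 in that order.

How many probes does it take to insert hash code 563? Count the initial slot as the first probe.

2

Insert 660: h=12, slot 12 empty -> index 12.
Insert 789: h=8, slot 8 empty -> index 8.
Insert 654: h=1, slot 1 empty -> index 1.
Insert 563: h=1, h2=12, slot 1 occupied -> index 0.
Insert 676: h=11, slot 11 empty -> index 11.
Insert 63: h=3, slot 3 empty -> index 3.
Table: [563, 654, _, 63, _, _, _, _, 789, _, _, 676, 660]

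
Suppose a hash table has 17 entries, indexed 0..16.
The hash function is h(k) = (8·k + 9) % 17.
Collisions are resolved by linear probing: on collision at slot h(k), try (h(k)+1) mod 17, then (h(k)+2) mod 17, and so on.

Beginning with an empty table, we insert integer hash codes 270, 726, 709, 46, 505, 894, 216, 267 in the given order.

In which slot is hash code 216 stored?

8

270 hashes to 10; slot 10 is free → place at 10.
726 hashes to 3; slot 3 is free → place at 3.
709 hashes to 3; 3 taken → place at 4.
46 hashes to 3; 3,4 taken → place at 5.
505 hashes to 3; 3,4,5 taken → place at 6.
894 hashes to 4; 4,5,6 taken → place at 7.
216 hashes to 3; 3,4,5,6,7 taken → place at 8.
267 hashes to 3; 3,4,5,6,7,8 taken → place at 9.
Table: [_, _, _, 726, 709, 46, 505, 894, 216, 267, 270, _, _, _, _, _, _]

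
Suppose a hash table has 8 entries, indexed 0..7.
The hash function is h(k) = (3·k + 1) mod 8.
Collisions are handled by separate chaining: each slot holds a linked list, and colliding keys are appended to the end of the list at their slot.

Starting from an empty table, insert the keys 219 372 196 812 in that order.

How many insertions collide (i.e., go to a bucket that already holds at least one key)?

2

219 -> bucket 2
372 -> bucket 5
196 -> bucket 5 (collision)
812 -> bucket 5 (collision)
Final buckets:
0: .
1: .
2: 219
3: .
4: .
5: 372 -> 196 -> 812
6: .
7: .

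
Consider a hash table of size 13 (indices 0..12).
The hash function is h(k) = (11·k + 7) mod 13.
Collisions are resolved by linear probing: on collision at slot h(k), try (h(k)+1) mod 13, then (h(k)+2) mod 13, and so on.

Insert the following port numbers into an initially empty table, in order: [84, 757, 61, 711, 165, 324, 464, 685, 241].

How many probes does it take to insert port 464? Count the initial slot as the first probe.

84: h=8 => slot 8
757: h=1 => slot 1
61: h=2 => slot 2
711: h=2, probe 2,3 => slot 3
165: h=2, probe 2,3,4 => slot 4
324: h=9 => slot 9
464: h=2, probe 2,3,4,5 => slot 5
685: h=2, probe 2,3,4,5,6 => slot 6
241: h=6, probe 6,7 => slot 7
Table: [—, 757, 61, 711, 165, 464, 685, 241, 84, 324, —, —, —]

4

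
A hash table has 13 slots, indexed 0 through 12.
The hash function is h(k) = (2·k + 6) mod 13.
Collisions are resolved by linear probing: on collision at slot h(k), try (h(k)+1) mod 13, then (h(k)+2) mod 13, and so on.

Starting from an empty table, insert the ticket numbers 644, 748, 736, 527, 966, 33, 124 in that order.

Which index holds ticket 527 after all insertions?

Insert 644: h=7, slot 7 empty => index 7.
Insert 748: h=7, slot 7 occupied => index 8.
Insert 736: h=9, slot 9 empty => index 9.
Insert 527: h=7, slots 7,8,9 occupied => index 10.
Insert 966: h=1, slot 1 empty => index 1.
Insert 33: h=7, slots 7,8,9,10 occupied => index 11.
Insert 124: h=7, slots 7,8,9,10,11 occupied => index 12.
Table: [_, 966, _, _, _, _, _, 644, 748, 736, 527, 33, 124]

10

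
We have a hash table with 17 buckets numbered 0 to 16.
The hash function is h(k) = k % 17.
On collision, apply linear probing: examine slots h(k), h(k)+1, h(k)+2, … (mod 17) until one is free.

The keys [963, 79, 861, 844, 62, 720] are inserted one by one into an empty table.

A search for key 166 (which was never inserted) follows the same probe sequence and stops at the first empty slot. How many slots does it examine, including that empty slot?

4

Insert 963: h=11, slot 11 empty → index 11.
Insert 79: h=11, slot 11 occupied → index 12.
Insert 861: h=11, slots 11,12 occupied → index 13.
Insert 844: h=11, slots 11,12,13 occupied → index 14.
Insert 62: h=11, slots 11,12,13,14 occupied → index 15.
Insert 720: h=6, slot 6 empty → index 6.
Table: [—, —, —, —, —, —, 720, —, —, —, —, 963, 79, 861, 844, 62, —]
Lookup 166: h=13, probe 13,14,15,16 → slot 16 empty, not found.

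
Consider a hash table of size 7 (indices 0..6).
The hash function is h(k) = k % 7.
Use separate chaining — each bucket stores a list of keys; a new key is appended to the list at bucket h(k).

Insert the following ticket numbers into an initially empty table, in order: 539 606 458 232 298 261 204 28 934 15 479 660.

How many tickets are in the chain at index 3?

539 -> bucket 0
606 -> bucket 4
458 -> bucket 3
232 -> bucket 1
298 -> bucket 4 (collision)
261 -> bucket 2
204 -> bucket 1 (collision)
28 -> bucket 0 (collision)
934 -> bucket 3 (collision)
15 -> bucket 1 (collision)
479 -> bucket 3 (collision)
660 -> bucket 2 (collision)
Final buckets:
0: 539 -> 28
1: 232 -> 204 -> 15
2: 261 -> 660
3: 458 -> 934 -> 479
4: 606 -> 298
5: _
6: _

3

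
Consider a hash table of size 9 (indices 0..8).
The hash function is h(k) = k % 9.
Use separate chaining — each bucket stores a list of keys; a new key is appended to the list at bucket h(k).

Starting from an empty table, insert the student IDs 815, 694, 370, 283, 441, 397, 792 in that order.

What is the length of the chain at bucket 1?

3

815 -> bucket 5
694 -> bucket 1
370 -> bucket 1 (collision)
283 -> bucket 4
441 -> bucket 0
397 -> bucket 1 (collision)
792 -> bucket 0 (collision)
Final buckets:
0: 441 -> 792
1: 694 -> 370 -> 397
2: .
3: .
4: 283
5: 815
6: .
7: .
8: .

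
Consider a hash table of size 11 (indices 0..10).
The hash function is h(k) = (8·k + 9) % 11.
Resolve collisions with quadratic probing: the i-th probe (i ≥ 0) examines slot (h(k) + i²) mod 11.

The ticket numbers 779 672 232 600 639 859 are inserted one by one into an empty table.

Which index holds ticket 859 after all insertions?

Insert 779: h=4, slot 4 empty -> index 4.
Insert 672: h=6, slot 6 empty -> index 6.
Insert 232: h=6, slot 6 occupied -> index 7.
Insert 600: h=2, slot 2 empty -> index 2.
Insert 639: h=6, slots 6,7 occupied -> index 10.
Insert 859: h=6, slots 6,7,10,4 occupied -> index 0.
Table: [859, ., 600, ., 779, ., 672, 232, ., ., 639]

0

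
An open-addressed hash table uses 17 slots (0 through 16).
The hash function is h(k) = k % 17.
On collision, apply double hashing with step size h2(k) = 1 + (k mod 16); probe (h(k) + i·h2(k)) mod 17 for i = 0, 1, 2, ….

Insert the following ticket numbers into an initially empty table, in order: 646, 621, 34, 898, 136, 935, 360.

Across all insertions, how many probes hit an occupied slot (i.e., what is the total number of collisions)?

5

646 hashes to 0; slot 0 is free => place at 0.
621 hashes to 9; slot 9 is free => place at 9.
34 hashes to 0, h2=3; 0 taken => place at 3.
898 hashes to 14; slot 14 is free => place at 14.
136 hashes to 0, h2=9; 0,9 taken => place at 1.
935 hashes to 0, h2=8; 0 taken => place at 8.
360 hashes to 3, h2=9; 3 taken => place at 12.
Table: [646, 136, _, 34, _, _, _, _, 935, 621, _, _, 360, _, 898, _, _]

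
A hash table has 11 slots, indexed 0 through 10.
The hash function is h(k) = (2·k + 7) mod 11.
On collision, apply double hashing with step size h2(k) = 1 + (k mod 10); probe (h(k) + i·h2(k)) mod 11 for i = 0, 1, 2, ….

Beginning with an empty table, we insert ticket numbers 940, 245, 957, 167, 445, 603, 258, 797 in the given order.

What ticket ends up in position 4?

940 hashes to 6; slot 6 is free => place at 6.
245 hashes to 2; slot 2 is free => place at 2.
957 hashes to 7; slot 7 is free => place at 7.
167 hashes to 0; slot 0 is free => place at 0.
445 hashes to 6, h2=6; 6 taken => place at 1.
603 hashes to 3; slot 3 is free => place at 3.
258 hashes to 6, h2=9; 6 taken => place at 4.
797 hashes to 6, h2=8; 6,3,0 taken => place at 8.
Table: [167, 445, 245, 603, 258, ∅, 940, 957, 797, ∅, ∅]

258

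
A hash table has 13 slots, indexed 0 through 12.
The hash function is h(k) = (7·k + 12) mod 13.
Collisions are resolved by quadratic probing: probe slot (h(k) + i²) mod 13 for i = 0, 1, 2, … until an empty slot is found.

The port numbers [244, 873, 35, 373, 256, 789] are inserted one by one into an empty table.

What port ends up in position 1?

256

Insert 244: h=4, slot 4 empty -> index 4.
Insert 873: h=0, slot 0 empty -> index 0.
Insert 35: h=10, slot 10 empty -> index 10.
Insert 373: h=10, slot 10 occupied -> index 11.
Insert 256: h=10, slots 10,11 occupied -> index 1.
Insert 789: h=10, slots 10,11,1 occupied -> index 6.
Table: [873, 256, -, -, 244, -, 789, -, -, -, 35, 373, -]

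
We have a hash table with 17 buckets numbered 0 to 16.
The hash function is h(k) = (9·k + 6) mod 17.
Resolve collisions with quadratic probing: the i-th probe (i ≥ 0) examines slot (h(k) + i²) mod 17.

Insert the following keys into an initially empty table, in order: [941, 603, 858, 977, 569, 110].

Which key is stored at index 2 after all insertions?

941: h=9 → slot 9
603: h=10 → slot 10
858: h=10, probe 10,11 → slot 11
977: h=10, probe 10,11,14 → slot 14
569: h=10, probe 10,11,14,2 → slot 2
110: h=10, probe 10,11,14,2,9,1 → slot 1
Table: [., 110, 569, ., ., ., ., ., ., 941, 603, 858, ., ., 977, ., .]

569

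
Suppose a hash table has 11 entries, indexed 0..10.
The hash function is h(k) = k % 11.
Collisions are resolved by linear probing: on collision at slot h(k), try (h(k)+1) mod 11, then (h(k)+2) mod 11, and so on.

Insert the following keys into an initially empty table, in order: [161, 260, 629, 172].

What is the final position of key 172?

9

161: h=7 => slot 7
260: h=7, probe 7,8 => slot 8
629: h=2 => slot 2
172: h=7, probe 7,8,9 => slot 9
Table: [∅, ∅, 629, ∅, ∅, ∅, ∅, 161, 260, 172, ∅]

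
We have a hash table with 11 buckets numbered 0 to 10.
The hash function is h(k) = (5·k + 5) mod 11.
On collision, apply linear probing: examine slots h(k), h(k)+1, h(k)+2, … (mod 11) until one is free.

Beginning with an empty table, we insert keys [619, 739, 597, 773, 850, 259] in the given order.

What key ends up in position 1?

619 hashes to 9; slot 9 is free → place at 9.
739 hashes to 4; slot 4 is free → place at 4.
597 hashes to 9; 9 taken → place at 10.
773 hashes to 9; 9,10 taken → place at 0.
850 hashes to 9; 9,10,0 taken → place at 1.
259 hashes to 2; slot 2 is free → place at 2.
Table: [773, 850, 259, -, 739, -, -, -, -, 619, 597]

850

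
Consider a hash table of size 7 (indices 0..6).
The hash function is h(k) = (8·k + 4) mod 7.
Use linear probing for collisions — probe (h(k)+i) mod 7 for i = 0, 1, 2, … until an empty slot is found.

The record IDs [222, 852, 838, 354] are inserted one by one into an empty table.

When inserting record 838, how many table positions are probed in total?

222: h=2 -> slot 2
852: h=2, probe 2,3 -> slot 3
838: h=2, probe 2,3,4 -> slot 4
354: h=1 -> slot 1
Table: [-, 354, 222, 852, 838, -, -]

3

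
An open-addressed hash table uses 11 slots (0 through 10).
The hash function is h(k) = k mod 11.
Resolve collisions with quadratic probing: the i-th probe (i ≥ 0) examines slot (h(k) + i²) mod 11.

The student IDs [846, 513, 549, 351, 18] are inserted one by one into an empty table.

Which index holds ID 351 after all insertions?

846: h=10 → slot 10
513: h=7 → slot 7
549: h=10, probe 10,0 → slot 0
351: h=10, probe 10,0,3 → slot 3
18: h=7, probe 7,8 → slot 8
Table: [549, -, -, 351, -, -, -, 513, 18, -, 846]

3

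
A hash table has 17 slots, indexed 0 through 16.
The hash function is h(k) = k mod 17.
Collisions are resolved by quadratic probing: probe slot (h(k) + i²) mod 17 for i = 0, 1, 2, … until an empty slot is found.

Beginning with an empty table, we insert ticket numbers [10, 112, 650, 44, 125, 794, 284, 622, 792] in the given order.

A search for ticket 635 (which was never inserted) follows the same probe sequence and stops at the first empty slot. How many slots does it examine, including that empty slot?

2

10: h=10 → slot 10
112: h=10, probe 10,11 → slot 11
650: h=4 → slot 4
44: h=10, probe 10,11,14 → slot 14
125: h=6 → slot 6
794: h=12 → slot 12
284: h=12, probe 12,13 → slot 13
622: h=10, probe 10,11,14,2 → slot 2
792: h=10, probe 10,11,14,2,9 → slot 9
Table: [∅, ∅, 622, ∅, 650, ∅, 125, ∅, ∅, 792, 10, 112, 794, 284, 44, ∅, ∅]
Lookup 635: h=6, probe 6,7 → slot 7 empty, not found.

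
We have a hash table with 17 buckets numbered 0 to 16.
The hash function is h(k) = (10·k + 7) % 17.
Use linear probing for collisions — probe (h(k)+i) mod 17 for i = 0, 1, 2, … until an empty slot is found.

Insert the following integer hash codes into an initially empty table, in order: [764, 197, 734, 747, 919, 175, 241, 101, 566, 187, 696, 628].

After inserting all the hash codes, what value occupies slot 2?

764 hashes to 14; slot 14 is free → place at 14.
197 hashes to 5; slot 5 is free → place at 5.
734 hashes to 3; slot 3 is free → place at 3.
747 hashes to 14; 14 taken → place at 15.
919 hashes to 0; slot 0 is free → place at 0.
175 hashes to 6; slot 6 is free → place at 6.
241 hashes to 3; 3 taken → place at 4.
101 hashes to 14; 14,15 taken → place at 16.
566 hashes to 6; 6 taken → place at 7.
187 hashes to 7; 7 taken → place at 8.
696 hashes to 14; 14,15,16,0 taken → place at 1.
628 hashes to 14; 14,15,16,0,1 taken → place at 2.
Table: [919, 696, 628, 734, 241, 197, 175, 566, 187, _, _, _, _, _, 764, 747, 101]

628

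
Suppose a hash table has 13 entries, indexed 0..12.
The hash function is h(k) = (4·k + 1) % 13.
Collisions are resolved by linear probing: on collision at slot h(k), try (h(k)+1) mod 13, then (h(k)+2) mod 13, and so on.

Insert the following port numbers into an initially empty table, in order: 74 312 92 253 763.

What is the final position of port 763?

Insert 74: h=11, slot 11 empty -> index 11.
Insert 312: h=1, slot 1 empty -> index 1.
Insert 92: h=5, slot 5 empty -> index 5.
Insert 253: h=12, slot 12 empty -> index 12.
Insert 763: h=11, slots 11,12 occupied -> index 0.
Table: [763, 312, —, —, —, 92, —, —, —, —, —, 74, 253]

0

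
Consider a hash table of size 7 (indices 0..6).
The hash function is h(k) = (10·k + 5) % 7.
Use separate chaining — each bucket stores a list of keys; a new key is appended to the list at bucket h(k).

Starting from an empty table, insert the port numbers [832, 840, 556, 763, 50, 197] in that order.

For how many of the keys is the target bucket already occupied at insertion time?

Insert 832: h=2, bucket 2 empty → new chain.
Insert 840: h=5, bucket 5 empty → new chain.
Insert 556: h=0, bucket 0 empty → new chain.
Insert 763: h=5, bucket 5 nonempty → append to chain.
Insert 50: h=1, bucket 1 empty → new chain.
Insert 197: h=1, bucket 1 nonempty → append to chain.
Final buckets:
0: 556
1: 50 -> 197
2: 832
3: .
4: .
5: 840 -> 763
6: .

2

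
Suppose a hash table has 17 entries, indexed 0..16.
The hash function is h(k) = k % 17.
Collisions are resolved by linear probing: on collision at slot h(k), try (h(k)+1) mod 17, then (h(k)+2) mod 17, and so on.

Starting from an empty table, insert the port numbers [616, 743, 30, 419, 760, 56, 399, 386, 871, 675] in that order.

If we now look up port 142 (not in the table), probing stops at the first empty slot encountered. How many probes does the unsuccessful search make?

Insert 616: h=4, slot 4 empty → index 4.
Insert 743: h=12, slot 12 empty → index 12.
Insert 30: h=13, slot 13 empty → index 13.
Insert 419: h=11, slot 11 empty → index 11.
Insert 760: h=12, slots 12,13 occupied → index 14.
Insert 56: h=5, slot 5 empty → index 5.
Insert 399: h=8, slot 8 empty → index 8.
Insert 386: h=12, slots 12,13,14 occupied → index 15.
Insert 871: h=4, slots 4,5 occupied → index 6.
Insert 675: h=12, slots 12,13,14,15 occupied → index 16.
Table: [., ., ., ., 616, 56, 871, ., 399, ., ., 419, 743, 30, 760, 386, 675]
Lookup 142: h=6, probe 6,7 → slot 7 empty, not found.

2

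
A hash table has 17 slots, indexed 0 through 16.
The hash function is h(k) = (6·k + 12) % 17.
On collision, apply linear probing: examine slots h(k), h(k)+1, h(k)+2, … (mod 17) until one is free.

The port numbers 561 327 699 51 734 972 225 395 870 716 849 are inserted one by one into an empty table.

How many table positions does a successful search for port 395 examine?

Insert 561: h=12, slot 12 empty -> index 12.
Insert 327: h=2, slot 2 empty -> index 2.
Insert 699: h=7, slot 7 empty -> index 7.
Insert 51: h=12, slot 12 occupied -> index 13.
Insert 734: h=13, slot 13 occupied -> index 14.
Insert 972: h=13, slots 13,14 occupied -> index 15.
Insert 225: h=2, slot 2 occupied -> index 3.
Insert 395: h=2, slots 2,3 occupied -> index 4.
Insert 870: h=13, slots 13,14,15 occupied -> index 16.
Insert 716: h=7, slot 7 occupied -> index 8.
Insert 849: h=6, slot 6 empty -> index 6.
Table: [∅, ∅, 327, 225, 395, ∅, 849, 699, 716, ∅, ∅, ∅, 561, 51, 734, 972, 870]
Lookup 395: h=2, probe 2,3,4 → found at 4.

3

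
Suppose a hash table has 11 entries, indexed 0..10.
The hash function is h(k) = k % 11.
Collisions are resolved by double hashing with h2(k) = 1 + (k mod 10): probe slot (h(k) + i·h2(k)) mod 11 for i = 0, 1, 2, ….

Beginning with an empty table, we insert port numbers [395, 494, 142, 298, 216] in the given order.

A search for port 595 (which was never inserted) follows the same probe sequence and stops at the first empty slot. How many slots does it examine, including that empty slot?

395: h=10 -> slot 10
494: h=10, h2=5, probe 10,4 -> slot 4
142: h=10, h2=3, probe 10,2 -> slot 2
298: h=1 -> slot 1
216: h=7 -> slot 7
Table: [∅, 298, 142, ∅, 494, ∅, ∅, 216, ∅, ∅, 395]
Lookup 595: h=1, h2=6, probe 1,7,2,8 → slot 8 empty, not found.

4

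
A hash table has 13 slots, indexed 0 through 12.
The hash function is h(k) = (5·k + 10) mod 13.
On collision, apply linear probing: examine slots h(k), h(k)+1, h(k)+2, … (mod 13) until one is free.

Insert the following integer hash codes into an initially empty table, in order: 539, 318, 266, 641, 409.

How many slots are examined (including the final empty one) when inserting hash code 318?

2

539: h=1 -> slot 1
318: h=1, probe 1,2 -> slot 2
266: h=1, probe 1,2,3 -> slot 3
641: h=4 -> slot 4
409: h=1, probe 1,2,3,4,5 -> slot 5
Table: [., 539, 318, 266, 641, 409, ., ., ., ., ., ., .]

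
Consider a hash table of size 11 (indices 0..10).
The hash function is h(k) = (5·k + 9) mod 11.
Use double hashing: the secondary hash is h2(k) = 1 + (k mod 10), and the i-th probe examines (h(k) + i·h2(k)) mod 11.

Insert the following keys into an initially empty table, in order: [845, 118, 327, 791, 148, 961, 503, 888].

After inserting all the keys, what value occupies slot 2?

327

845: h=10 → slot 10
118: h=5 → slot 5
327: h=5, h2=8, probe 5,2 → slot 2
791: h=4 → slot 4
148: h=1 → slot 1
961: h=7 → slot 7
503: h=5, h2=4, probe 5,9 → slot 9
888: h=5, h2=9, probe 5,3 → slot 3
Table: [., 148, 327, 888, 791, 118, ., 961, ., 503, 845]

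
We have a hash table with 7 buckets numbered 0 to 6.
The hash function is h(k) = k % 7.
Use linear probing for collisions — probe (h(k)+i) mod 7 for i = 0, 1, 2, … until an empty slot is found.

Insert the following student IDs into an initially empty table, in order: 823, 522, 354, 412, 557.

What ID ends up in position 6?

823 hashes to 4; slot 4 is free => place at 4.
522 hashes to 4; 4 taken => place at 5.
354 hashes to 4; 4,5 taken => place at 6.
412 hashes to 6; 6 taken => place at 0.
557 hashes to 4; 4,5,6,0 taken => place at 1.
Table: [412, 557, ., ., 823, 522, 354]

354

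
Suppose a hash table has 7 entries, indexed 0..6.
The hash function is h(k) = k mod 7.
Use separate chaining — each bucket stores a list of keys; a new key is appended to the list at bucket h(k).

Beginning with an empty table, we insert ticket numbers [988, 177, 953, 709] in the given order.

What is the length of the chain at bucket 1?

2

Insert 988: h=1, bucket 1 empty → new chain.
Insert 177: h=2, bucket 2 empty → new chain.
Insert 953: h=1, bucket 1 nonempty → append to chain.
Insert 709: h=2, bucket 2 nonempty → append to chain.
Final buckets:
0: _
1: 988 -> 953
2: 177 -> 709
3: _
4: _
5: _
6: _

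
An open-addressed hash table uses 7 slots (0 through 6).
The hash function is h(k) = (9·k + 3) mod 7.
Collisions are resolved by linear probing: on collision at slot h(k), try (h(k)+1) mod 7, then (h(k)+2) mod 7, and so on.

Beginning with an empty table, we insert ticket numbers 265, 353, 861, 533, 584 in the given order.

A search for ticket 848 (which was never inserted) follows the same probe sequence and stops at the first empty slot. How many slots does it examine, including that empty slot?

Insert 265: h=1, slot 1 empty -> index 1.
Insert 353: h=2, slot 2 empty -> index 2.
Insert 861: h=3, slot 3 empty -> index 3.
Insert 533: h=5, slot 5 empty -> index 5.
Insert 584: h=2, slots 2,3 occupied -> index 4.
Table: [—, 265, 353, 861, 584, 533, —]
Lookup 848: h=5, probe 5,6 → slot 6 empty, not found.

2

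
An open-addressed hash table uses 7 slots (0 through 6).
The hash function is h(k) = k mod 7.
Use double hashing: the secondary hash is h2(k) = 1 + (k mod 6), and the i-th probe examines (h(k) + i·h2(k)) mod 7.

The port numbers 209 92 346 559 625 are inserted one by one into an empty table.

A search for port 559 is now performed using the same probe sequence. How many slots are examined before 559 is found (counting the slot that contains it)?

209: h=6 => slot 6
92: h=1 => slot 1
346: h=3 => slot 3
559: h=6, h2=2, probe 6,1,3,5 => slot 5
625: h=2 => slot 2
Table: [_, 92, 625, 346, _, 559, 209]
Lookup 559: h=6, h2=2, probe 6,1,3,5 → found at 5.

4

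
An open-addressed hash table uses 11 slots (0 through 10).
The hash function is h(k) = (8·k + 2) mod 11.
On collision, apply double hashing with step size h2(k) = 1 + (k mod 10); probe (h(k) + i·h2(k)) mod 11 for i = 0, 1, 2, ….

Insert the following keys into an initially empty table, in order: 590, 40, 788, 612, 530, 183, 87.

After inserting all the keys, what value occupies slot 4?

590 hashes to 3; slot 3 is free → place at 3.
40 hashes to 3, h2=1; 3 taken → place at 4.
788 hashes to 3, h2=9; 3 taken → place at 1.
612 hashes to 3, h2=3; 3 taken → place at 6.
530 hashes to 7; slot 7 is free → place at 7.
183 hashes to 3, h2=4; 3,7 taken → place at 0.
87 hashes to 5; slot 5 is free → place at 5.
Table: [183, 788, —, 590, 40, 87, 612, 530, —, —, —]

40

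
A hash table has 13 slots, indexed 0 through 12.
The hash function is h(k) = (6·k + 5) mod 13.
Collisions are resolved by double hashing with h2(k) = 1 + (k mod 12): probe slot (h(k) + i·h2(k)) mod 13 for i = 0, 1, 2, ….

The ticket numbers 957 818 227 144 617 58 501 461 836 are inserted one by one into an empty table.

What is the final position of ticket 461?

7

Insert 957: h=1, slot 1 empty → index 1.
Insert 818: h=12, slot 12 empty → index 12.
Insert 227: h=2, slot 2 empty → index 2.
Insert 144: h=11, slot 11 empty → index 11.
Insert 617: h=2, h2=6, slot 2 occupied → index 8.
Insert 58: h=2, h2=11, slot 2 occupied → index 0.
Insert 501: h=8, h2=10, slot 8 occupied → index 5.
Insert 461: h=2, h2=6, slots 2,8,1 occupied → index 7.
Insert 836: h=3, slot 3 empty → index 3.
Table: [58, 957, 227, 836, -, 501, -, 461, 617, -, -, 144, 818]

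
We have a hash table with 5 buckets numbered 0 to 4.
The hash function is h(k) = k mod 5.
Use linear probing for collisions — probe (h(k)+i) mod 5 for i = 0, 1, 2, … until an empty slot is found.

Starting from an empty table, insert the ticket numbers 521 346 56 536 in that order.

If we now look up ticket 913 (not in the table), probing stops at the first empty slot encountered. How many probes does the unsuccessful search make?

521: h=1 -> slot 1
346: h=1, probe 1,2 -> slot 2
56: h=1, probe 1,2,3 -> slot 3
536: h=1, probe 1,2,3,4 -> slot 4
Table: [-, 521, 346, 56, 536]
Lookup 913: h=3, probe 3,4,0 → slot 0 empty, not found.

3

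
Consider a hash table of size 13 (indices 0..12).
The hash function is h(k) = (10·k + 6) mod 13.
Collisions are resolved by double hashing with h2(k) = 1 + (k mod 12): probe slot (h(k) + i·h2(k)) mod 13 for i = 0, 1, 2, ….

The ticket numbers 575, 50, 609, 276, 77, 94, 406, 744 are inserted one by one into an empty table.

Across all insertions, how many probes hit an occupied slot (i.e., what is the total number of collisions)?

575 hashes to 10; slot 10 is free -> place at 10.
50 hashes to 12; slot 12 is free -> place at 12.
609 hashes to 12, h2=10; 12 taken -> place at 9.
276 hashes to 10, h2=1; 10 taken -> place at 11.
77 hashes to 9, h2=6; 9 taken -> place at 2.
94 hashes to 10, h2=11; 10 taken -> place at 8.
406 hashes to 10, h2=11; 10,8 taken -> place at 6.
744 hashes to 10, h2=1; 10,11,12 taken -> place at 0.
Table: [744, _, 77, _, _, _, 406, _, 94, 609, 575, 276, 50]

9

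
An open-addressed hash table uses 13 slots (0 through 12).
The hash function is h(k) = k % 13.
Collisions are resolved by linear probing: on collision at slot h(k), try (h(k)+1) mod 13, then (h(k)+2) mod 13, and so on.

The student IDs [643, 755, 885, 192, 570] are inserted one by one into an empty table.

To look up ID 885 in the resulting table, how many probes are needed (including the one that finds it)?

Insert 643: h=6, slot 6 empty → index 6.
Insert 755: h=1, slot 1 empty → index 1.
Insert 885: h=1, slot 1 occupied → index 2.
Insert 192: h=10, slot 10 empty → index 10.
Insert 570: h=11, slot 11 empty → index 11.
Table: [-, 755, 885, -, -, -, 643, -, -, -, 192, 570, -]
Lookup 885: h=1, probe 1,2 → found at 2.

2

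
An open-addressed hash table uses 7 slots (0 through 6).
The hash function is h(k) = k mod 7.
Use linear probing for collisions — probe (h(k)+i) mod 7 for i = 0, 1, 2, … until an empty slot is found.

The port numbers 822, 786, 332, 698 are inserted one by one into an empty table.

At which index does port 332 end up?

822: h=3 → slot 3
786: h=2 → slot 2
332: h=3, probe 3,4 → slot 4
698: h=5 → slot 5
Table: [., ., 786, 822, 332, 698, .]

4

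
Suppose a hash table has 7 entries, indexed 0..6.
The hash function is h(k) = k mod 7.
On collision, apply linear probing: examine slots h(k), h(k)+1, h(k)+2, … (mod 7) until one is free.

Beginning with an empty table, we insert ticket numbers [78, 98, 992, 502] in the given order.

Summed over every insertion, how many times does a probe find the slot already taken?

78: h=1 -> slot 1
98: h=0 -> slot 0
992: h=5 -> slot 5
502: h=5, probe 5,6 -> slot 6
Table: [98, 78, ∅, ∅, ∅, 992, 502]

1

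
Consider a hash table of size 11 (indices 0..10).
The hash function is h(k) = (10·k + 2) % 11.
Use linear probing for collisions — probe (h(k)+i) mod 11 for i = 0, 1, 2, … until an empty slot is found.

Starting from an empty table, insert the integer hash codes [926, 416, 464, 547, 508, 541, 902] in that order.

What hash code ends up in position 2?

926: h=0 → slot 0
416: h=4 → slot 4
464: h=0, probe 0,1 → slot 1
547: h=5 → slot 5
508: h=0, probe 0,1,2 → slot 2
541: h=0, probe 0,1,2,3 → slot 3
902: h=2, probe 2,3,4,5,6 → slot 6
Table: [926, 464, 508, 541, 416, 547, 902, ∅, ∅, ∅, ∅]

508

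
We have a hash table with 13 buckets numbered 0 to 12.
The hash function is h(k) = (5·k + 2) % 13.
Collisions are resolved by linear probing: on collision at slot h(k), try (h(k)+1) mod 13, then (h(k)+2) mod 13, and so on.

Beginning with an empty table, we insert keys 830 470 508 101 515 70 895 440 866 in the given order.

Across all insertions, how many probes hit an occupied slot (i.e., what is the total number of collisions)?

5

Insert 830: h=5, slot 5 empty → index 5.
Insert 470: h=12, slot 12 empty → index 12.
Insert 508: h=7, slot 7 empty → index 7.
Insert 101: h=0, slot 0 empty → index 0.
Insert 515: h=3, slot 3 empty → index 3.
Insert 70: h=1, slot 1 empty → index 1.
Insert 895: h=5, slot 5 occupied → index 6.
Insert 440: h=5, slots 5,6,7 occupied → index 8.
Insert 866: h=3, slot 3 occupied → index 4.
Table: [101, 70, ., 515, 866, 830, 895, 508, 440, ., ., ., 470]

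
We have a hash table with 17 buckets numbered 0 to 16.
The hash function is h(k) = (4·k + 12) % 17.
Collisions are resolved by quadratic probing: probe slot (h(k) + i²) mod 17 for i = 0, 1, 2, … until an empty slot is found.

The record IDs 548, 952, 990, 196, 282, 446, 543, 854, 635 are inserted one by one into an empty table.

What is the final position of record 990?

15

Insert 548: h=11, slot 11 empty -> index 11.
Insert 952: h=12, slot 12 empty -> index 12.
Insert 990: h=11, slots 11,12 occupied -> index 15.
Insert 196: h=14, slot 14 empty -> index 14.
Insert 282: h=1, slot 1 empty -> index 1.
Insert 446: h=11, slots 11,12,15 occupied -> index 3.
Insert 543: h=8, slot 8 empty -> index 8.
Insert 854: h=11, slots 11,12,15,3 occupied -> index 10.
Insert 635: h=2, slot 2 empty -> index 2.
Table: [_, 282, 635, 446, _, _, _, _, 543, _, 854, 548, 952, _, 196, 990, _]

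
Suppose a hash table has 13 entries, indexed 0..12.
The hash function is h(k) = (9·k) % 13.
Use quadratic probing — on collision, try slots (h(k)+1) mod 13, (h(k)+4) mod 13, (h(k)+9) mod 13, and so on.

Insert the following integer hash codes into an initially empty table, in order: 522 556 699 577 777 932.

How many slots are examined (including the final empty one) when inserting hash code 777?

3

522 hashes to 5; slot 5 is free => place at 5.
556 hashes to 12; slot 12 is free => place at 12.
699 hashes to 12; 12 taken => place at 0.
577 hashes to 6; slot 6 is free => place at 6.
777 hashes to 12; 12,0 taken => place at 3.
932 hashes to 3; 3 taken => place at 4.
Table: [699, ., ., 777, 932, 522, 577, ., ., ., ., ., 556]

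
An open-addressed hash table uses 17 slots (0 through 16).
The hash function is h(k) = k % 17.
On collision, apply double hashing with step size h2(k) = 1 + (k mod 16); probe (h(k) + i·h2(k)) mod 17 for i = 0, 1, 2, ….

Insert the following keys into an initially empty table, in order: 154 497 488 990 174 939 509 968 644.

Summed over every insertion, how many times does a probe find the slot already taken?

154 hashes to 1; slot 1 is free → place at 1.
497 hashes to 4; slot 4 is free → place at 4.
488 hashes to 12; slot 12 is free → place at 12.
990 hashes to 4, h2=15; 4 taken → place at 2.
174 hashes to 4, h2=15; 4,2 taken → place at 0.
939 hashes to 4, h2=12; 4 taken → place at 16.
509 hashes to 16, h2=14; 16 taken → place at 13.
968 hashes to 16, h2=9; 16 taken → place at 8.
644 hashes to 15; slot 15 is free → place at 15.
Table: [174, 154, 990, ., 497, ., ., ., 968, ., ., ., 488, 509, ., 644, 939]

6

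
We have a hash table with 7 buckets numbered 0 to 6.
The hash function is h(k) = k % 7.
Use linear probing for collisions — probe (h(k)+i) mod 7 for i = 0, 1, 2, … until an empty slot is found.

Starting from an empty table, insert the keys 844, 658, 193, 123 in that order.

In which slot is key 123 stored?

6

844: h=4 -> slot 4
658: h=0 -> slot 0
193: h=4, probe 4,5 -> slot 5
123: h=4, probe 4,5,6 -> slot 6
Table: [658, ., ., ., 844, 193, 123]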